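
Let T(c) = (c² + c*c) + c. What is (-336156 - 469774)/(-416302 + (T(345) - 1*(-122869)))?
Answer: 402965/27519 ≈ 14.643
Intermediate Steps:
T(c) = c + 2*c² (T(c) = (c² + c²) + c = 2*c² + c = c + 2*c²)
(-336156 - 469774)/(-416302 + (T(345) - 1*(-122869))) = (-336156 - 469774)/(-416302 + (345*(1 + 2*345) - 1*(-122869))) = -805930/(-416302 + (345*(1 + 690) + 122869)) = -805930/(-416302 + (345*691 + 122869)) = -805930/(-416302 + (238395 + 122869)) = -805930/(-416302 + 361264) = -805930/(-55038) = -805930*(-1/55038) = 402965/27519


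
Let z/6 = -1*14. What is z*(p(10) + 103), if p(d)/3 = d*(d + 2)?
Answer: -38892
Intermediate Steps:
z = -84 (z = 6*(-1*14) = 6*(-14) = -84)
p(d) = 3*d*(2 + d) (p(d) = 3*(d*(d + 2)) = 3*(d*(2 + d)) = 3*d*(2 + d))
z*(p(10) + 103) = -84*(3*10*(2 + 10) + 103) = -84*(3*10*12 + 103) = -84*(360 + 103) = -84*463 = -38892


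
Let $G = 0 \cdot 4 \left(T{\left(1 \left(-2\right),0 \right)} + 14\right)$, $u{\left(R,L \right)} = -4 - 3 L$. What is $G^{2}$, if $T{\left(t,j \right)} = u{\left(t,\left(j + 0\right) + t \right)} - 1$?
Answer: $0$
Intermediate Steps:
$T{\left(t,j \right)} = -5 - 3 j - 3 t$ ($T{\left(t,j \right)} = \left(-4 - 3 \left(\left(j + 0\right) + t\right)\right) - 1 = \left(-4 - 3 \left(j + t\right)\right) - 1 = \left(-4 - \left(3 j + 3 t\right)\right) - 1 = \left(-4 - 3 j - 3 t\right) - 1 = -5 - 3 j - 3 t$)
$G = 0$ ($G = 0 \cdot 4 \left(\left(-5 - 0 - 3 \cdot 1 \left(-2\right)\right) + 14\right) = 0 \left(\left(-5 + 0 - -6\right) + 14\right) = 0 \left(\left(-5 + 0 + 6\right) + 14\right) = 0 \left(1 + 14\right) = 0 \cdot 15 = 0$)
$G^{2} = 0^{2} = 0$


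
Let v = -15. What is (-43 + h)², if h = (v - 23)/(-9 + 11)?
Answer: 3844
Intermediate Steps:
h = -19 (h = (-15 - 23)/(-9 + 11) = -38/2 = -38*½ = -19)
(-43 + h)² = (-43 - 19)² = (-62)² = 3844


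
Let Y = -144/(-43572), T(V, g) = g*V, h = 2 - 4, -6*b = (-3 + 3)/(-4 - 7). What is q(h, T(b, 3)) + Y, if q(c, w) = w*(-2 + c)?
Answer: 12/3631 ≈ 0.0033049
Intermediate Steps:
b = 0 (b = -(-3 + 3)/(6*(-4 - 7)) = -0/(-11) = -0*(-1)/11 = -1/6*0 = 0)
h = -2
T(V, g) = V*g
Y = 12/3631 (Y = -144*(-1/43572) = 12/3631 ≈ 0.0033049)
q(h, T(b, 3)) + Y = (0*3)*(-2 - 2) + 12/3631 = 0*(-4) + 12/3631 = 0 + 12/3631 = 12/3631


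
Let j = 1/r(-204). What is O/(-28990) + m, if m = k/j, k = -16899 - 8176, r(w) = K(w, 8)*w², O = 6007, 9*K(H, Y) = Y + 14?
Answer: -73948550110007/28990 ≈ -2.5508e+9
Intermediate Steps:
K(H, Y) = 14/9 + Y/9 (K(H, Y) = (Y + 14)/9 = (14 + Y)/9 = 14/9 + Y/9)
r(w) = 22*w²/9 (r(w) = (14/9 + (⅑)*8)*w² = (14/9 + 8/9)*w² = 22*w²/9)
j = 1/101728 (j = 1/((22/9)*(-204)²) = 1/((22/9)*41616) = 1/101728 ≈ 9.8301e-6)
k = -25075
m = -2550829600 (m = -25075/1/101728 = -25075*101728 = -2550829600)
O/(-28990) + m = 6007/(-28990) - 2550829600 = 6007*(-1/28990) - 2550829600 = -6007/28990 - 2550829600 = -73948550110007/28990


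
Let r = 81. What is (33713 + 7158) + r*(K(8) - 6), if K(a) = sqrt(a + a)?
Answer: 40709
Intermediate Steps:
K(a) = sqrt(2)*sqrt(a) (K(a) = sqrt(2*a) = sqrt(2)*sqrt(a))
(33713 + 7158) + r*(K(8) - 6) = (33713 + 7158) + 81*(sqrt(2)*sqrt(8) - 6) = 40871 + 81*(sqrt(2)*(2*sqrt(2)) - 6) = 40871 + 81*(4 - 6) = 40871 + 81*(-2) = 40871 - 162 = 40709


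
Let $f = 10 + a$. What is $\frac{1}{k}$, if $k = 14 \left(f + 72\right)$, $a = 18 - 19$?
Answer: $\frac{1}{1134} \approx 0.00088183$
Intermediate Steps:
$a = -1$
$f = 9$ ($f = 10 - 1 = 9$)
$k = 1134$ ($k = 14 \left(9 + 72\right) = 14 \cdot 81 = 1134$)
$\frac{1}{k} = \frac{1}{1134}$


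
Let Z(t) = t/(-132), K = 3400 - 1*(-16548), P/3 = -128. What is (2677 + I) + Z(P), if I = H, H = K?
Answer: 248907/11 ≈ 22628.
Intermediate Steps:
P = -384 (P = 3*(-128) = -384)
K = 19948 (K = 3400 + 16548 = 19948)
H = 19948
Z(t) = -t/132 (Z(t) = t*(-1/132) = -t/132)
I = 19948
(2677 + I) + Z(P) = (2677 + 19948) - 1/132*(-384) = 22625 + 32/11 = 248907/11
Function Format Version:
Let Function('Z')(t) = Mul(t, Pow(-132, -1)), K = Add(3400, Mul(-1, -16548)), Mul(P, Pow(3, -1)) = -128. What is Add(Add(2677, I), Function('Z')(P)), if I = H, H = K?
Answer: Rational(248907, 11) ≈ 22628.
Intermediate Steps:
P = -384 (P = Mul(3, -128) = -384)
K = 19948 (K = Add(3400, 16548) = 19948)
H = 19948
Function('Z')(t) = Mul(Rational(-1, 132), t) (Function('Z')(t) = Mul(t, Rational(-1, 132)) = Mul(Rational(-1, 132), t))
I = 19948
Add(Add(2677, I), Function('Z')(P)) = Add(Add(2677, 19948), Mul(Rational(-1, 132), -384)) = Add(22625, Rational(32, 11)) = Rational(248907, 11)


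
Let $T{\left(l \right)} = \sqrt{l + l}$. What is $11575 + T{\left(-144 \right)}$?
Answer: $11575 + 12 i \sqrt{2} \approx 11575.0 + 16.971 i$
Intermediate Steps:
$T{\left(l \right)} = \sqrt{2} \sqrt{l}$ ($T{\left(l \right)} = \sqrt{2 l} = \sqrt{2} \sqrt{l}$)
$11575 + T{\left(-144 \right)} = 11575 + \sqrt{2} \sqrt{-144} = 11575 + \sqrt{2} \cdot 12 i = 11575 + 12 i \sqrt{2}$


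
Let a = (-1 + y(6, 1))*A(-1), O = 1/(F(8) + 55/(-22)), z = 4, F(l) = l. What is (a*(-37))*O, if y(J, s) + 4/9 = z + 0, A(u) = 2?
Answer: -3404/99 ≈ -34.384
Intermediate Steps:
O = 2/11 (O = 1/(8 + 55/(-22)) = 1/(8 + 55*(-1/22)) = 1/(8 - 5/2) = 1/(11/2) = 2/11 ≈ 0.18182)
y(J, s) = 32/9 (y(J, s) = -4/9 + (4 + 0) = -4/9 + 4 = 32/9)
a = 46/9 (a = (-1 + 32/9)*2 = (23/9)*2 = 46/9 ≈ 5.1111)
(a*(-37))*O = ((46/9)*(-37))*(2/11) = -1702/9*2/11 = -3404/99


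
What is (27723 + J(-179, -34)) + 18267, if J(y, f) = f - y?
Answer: 46135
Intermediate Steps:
(27723 + J(-179, -34)) + 18267 = (27723 + (-34 - 1*(-179))) + 18267 = (27723 + (-34 + 179)) + 18267 = (27723 + 145) + 18267 = 27868 + 18267 = 46135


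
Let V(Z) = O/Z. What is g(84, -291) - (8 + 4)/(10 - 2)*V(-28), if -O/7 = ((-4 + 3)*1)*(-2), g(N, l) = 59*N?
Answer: 19821/4 ≈ 4955.3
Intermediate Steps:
O = -14 (O = -7*(-4 + 3)*1*(-2) = -7*(-1*1)*(-2) = -(-7)*(-2) = -7*2 = -14)
V(Z) = -14/Z
g(84, -291) - (8 + 4)/(10 - 2)*V(-28) = 59*84 - (8 + 4)/(10 - 2)*(-14/(-28)) = 4956 - 12/8*(-14*(-1/28)) = 4956 - 12*(1/8)/2 = 4956 - 3/(2*2) = 4956 - 1*3/4 = 4956 - 3/4 = 19821/4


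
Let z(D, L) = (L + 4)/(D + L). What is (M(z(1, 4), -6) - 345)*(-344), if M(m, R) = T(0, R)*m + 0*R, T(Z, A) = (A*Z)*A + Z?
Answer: 118680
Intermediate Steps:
z(D, L) = (4 + L)/(D + L)
T(Z, A) = Z + Z*A² (T(Z, A) = Z*A² + Z = Z + Z*A²)
M(m, R) = 0 (M(m, R) = (0*(1 + R²))*m + 0*R = 0*m + 0 = 0 + 0 = 0)
(M(z(1, 4), -6) - 345)*(-344) = (0 - 345)*(-344) = -345*(-344) = 118680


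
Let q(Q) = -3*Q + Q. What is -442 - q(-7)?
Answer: -456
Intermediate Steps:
q(Q) = -2*Q
-442 - q(-7) = -442 - (-2)*(-7) = -442 - 1*14 = -442 - 14 = -456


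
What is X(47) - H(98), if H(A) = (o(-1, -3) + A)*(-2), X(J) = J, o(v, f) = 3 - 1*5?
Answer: 239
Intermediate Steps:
o(v, f) = -2 (o(v, f) = 3 - 5 = -2)
H(A) = 4 - 2*A (H(A) = (-2 + A)*(-2) = 4 - 2*A)
X(47) - H(98) = 47 - (4 - 2*98) = 47 - (4 - 196) = 47 - 1*(-192) = 47 + 192 = 239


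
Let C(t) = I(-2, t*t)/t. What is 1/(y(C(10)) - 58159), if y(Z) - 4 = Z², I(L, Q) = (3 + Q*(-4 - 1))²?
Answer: 100/61007630581 ≈ 1.6391e-9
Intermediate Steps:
I(L, Q) = (3 - 5*Q)² (I(L, Q) = (3 + Q*(-5))² = (3 - 5*Q)²)
C(t) = (-3 + 5*t²)²/t (C(t) = (-3 + 5*(t*t))²/t = (-3 + 5*t²)²/t)
y(Z) = 4 + Z²
1/(y(C(10)) - 58159) = 1/((4 + ((-3 + 5*10²)²/10)²) - 58159) = 1/((4 + ((-3 + 5*100)²/10)²) - 58159) = 1/((4 + ((-3 + 500)²/10)²) - 58159) = 1/((4 + ((⅒)*497²)²) - 58159) = 1/((4 + ((⅒)*247009)²) - 58159) = 1/((4 + (247009/10)²) - 58159) = 1/((4 + 61013446081/100) - 58159) = 1/(61013446481/100 - 58159) = 1/(61007630581/100) = 100/61007630581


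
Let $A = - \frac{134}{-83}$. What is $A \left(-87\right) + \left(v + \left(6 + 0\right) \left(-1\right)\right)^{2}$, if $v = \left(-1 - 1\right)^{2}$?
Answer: $- \frac{11326}{83} \approx -136.46$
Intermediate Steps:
$v = 4$ ($v = \left(-2\right)^{2} = 4$)
$A = \frac{134}{83}$ ($A = \left(-134\right) \left(- \frac{1}{83}\right) = \frac{134}{83} \approx 1.6145$)
$A \left(-87\right) + \left(v + \left(6 + 0\right) \left(-1\right)\right)^{2} = \frac{134}{83} \left(-87\right) + \left(4 + \left(6 + 0\right) \left(-1\right)\right)^{2} = - \frac{11658}{83} + \left(4 + 6 \left(-1\right)\right)^{2} = - \frac{11658}{83} + \left(4 - 6\right)^{2} = - \frac{11658}{83} + \left(-2\right)^{2} = - \frac{11658}{83} + 4 = - \frac{11326}{83}$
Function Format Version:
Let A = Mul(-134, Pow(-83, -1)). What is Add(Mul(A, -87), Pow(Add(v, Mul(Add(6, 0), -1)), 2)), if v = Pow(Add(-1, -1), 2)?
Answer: Rational(-11326, 83) ≈ -136.46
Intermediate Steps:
v = 4 (v = Pow(-2, 2) = 4)
A = Rational(134, 83) (A = Mul(-134, Rational(-1, 83)) = Rational(134, 83) ≈ 1.6145)
Add(Mul(A, -87), Pow(Add(v, Mul(Add(6, 0), -1)), 2)) = Add(Mul(Rational(134, 83), -87), Pow(Add(4, Mul(Add(6, 0), -1)), 2)) = Add(Rational(-11658, 83), Pow(Add(4, Mul(6, -1)), 2)) = Add(Rational(-11658, 83), Pow(Add(4, -6), 2)) = Add(Rational(-11658, 83), Pow(-2, 2)) = Add(Rational(-11658, 83), 4) = Rational(-11326, 83)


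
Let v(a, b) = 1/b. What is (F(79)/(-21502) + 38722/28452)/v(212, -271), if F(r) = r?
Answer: -28128198932/76471863 ≈ -367.82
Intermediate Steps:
(F(79)/(-21502) + 38722/28452)/v(212, -271) = (79/(-21502) + 38722/28452)/(1/(-271)) = (79*(-1/21502) + 38722*(1/28452))/(-1/271) = (-79/21502 + 19361/14226)*(-271) = (103794092/76471863)*(-271) = -28128198932/76471863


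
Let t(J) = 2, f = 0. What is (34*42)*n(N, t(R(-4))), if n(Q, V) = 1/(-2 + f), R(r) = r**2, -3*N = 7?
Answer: -714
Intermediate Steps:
N = -7/3 (N = -1/3*7 = -7/3 ≈ -2.3333)
n(Q, V) = -1/2 (n(Q, V) = 1/(-2 + 0) = 1/(-2) = -1/2)
(34*42)*n(N, t(R(-4))) = (34*42)*(-1/2) = 1428*(-1/2) = -714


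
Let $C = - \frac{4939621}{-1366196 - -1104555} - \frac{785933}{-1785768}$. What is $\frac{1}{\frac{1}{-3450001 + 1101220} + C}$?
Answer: $\frac{365807080301357976}{7067207386864819291} \approx 0.051761$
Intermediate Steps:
$C = \frac{9026649409981}{467230125288}$ ($C = - \frac{4939621}{-1366196 + 1104555} - - \frac{785933}{1785768} = - \frac{4939621}{-261641} + \frac{785933}{1785768} = \left(-4939621\right) \left(- \frac{1}{261641}\right) + \frac{785933}{1785768} = \frac{4939621}{261641} + \frac{785933}{1785768} = \frac{9026649409981}{467230125288} \approx 19.319$)
$\frac{1}{\frac{1}{-3450001 + 1101220} + C} = \frac{1}{\frac{1}{-3450001 + 1101220} + \frac{9026649409981}{467230125288}} = \frac{1}{\frac{1}{-2348781} + \frac{9026649409981}{467230125288}} = \frac{1}{- \frac{1}{2348781} + \frac{9026649409981}{467230125288}} = \frac{1}{\frac{7067207386864819291}{365807080301357976}} = \frac{365807080301357976}{7067207386864819291}$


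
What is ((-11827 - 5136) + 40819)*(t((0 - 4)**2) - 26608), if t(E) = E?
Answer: -634378752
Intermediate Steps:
((-11827 - 5136) + 40819)*(t((0 - 4)**2) - 26608) = ((-11827 - 5136) + 40819)*((0 - 4)**2 - 26608) = (-16963 + 40819)*((-4)**2 - 26608) = 23856*(16 - 26608) = 23856*(-26592) = -634378752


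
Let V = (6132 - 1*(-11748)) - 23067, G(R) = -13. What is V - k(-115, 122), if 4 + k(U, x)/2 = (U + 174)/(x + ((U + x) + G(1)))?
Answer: -300441/58 ≈ -5180.0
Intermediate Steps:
k(U, x) = -8 + 2*(174 + U)/(-13 + U + 2*x) (k(U, x) = -8 + 2*((U + 174)/(x + ((U + x) - 13))) = -8 + 2*((174 + U)/(x + (-13 + U + x))) = -8 + 2*((174 + U)/(-13 + U + 2*x)) = -8 + 2*(174 + U)/(-13 + U + 2*x))
V = -5187 (V = (6132 + 11748) - 23067 = 17880 - 23067 = -5187)
V - k(-115, 122) = -5187 - 2*(226 - 8*122 - 3*(-115))/(-13 - 115 + 2*122) = -5187 - 2*(226 - 976 + 345)/(-13 - 115 + 244) = -5187 - 2*(-405)/116 = -5187 - 1*(-405/58) = -5187 + 405/58 = -300441/58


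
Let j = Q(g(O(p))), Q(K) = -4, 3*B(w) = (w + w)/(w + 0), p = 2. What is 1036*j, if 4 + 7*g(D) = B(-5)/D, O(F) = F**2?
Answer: -4144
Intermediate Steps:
B(w) = 2/3 (B(w) = ((w + w)/(w + 0))/3 = ((2*w)/w)/3 = (1/3)*2 = 2/3)
g(D) = -4/7 + 2/(21*D) (g(D) = -4/7 + (2/(3*D))/7 = -4/7 + 2/(21*D))
j = -4
1036*j = 1036*(-4) = -4144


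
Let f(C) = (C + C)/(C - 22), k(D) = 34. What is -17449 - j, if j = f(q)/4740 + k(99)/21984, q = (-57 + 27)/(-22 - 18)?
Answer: -6439665688879/369056400 ≈ -17449.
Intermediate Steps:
q = ¾ (q = -30/(-40) = -30*(-1/40) = ¾ ≈ 0.75000)
f(C) = 2*C/(-22 + C) (f(C) = (2*C)/(-22 + C) = 2*C/(-22 + C))
j = 565279/369056400 (j = (2*(¾)/(-22 + ¾))/4740 + 34/21984 = (2*(¾)/(-85/4))*(1/4740) + 34*(1/21984) = (2*(¾)*(-4/85))*(1/4740) + 17/10992 = -6/85*1/4740 + 17/10992 = -1/67150 + 17/10992 = 565279/369056400 ≈ 0.0015317)
-17449 - j = -17449 - 1*565279/369056400 = -17449 - 565279/369056400 = -6439665688879/369056400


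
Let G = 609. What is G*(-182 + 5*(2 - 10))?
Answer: -135198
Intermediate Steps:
G*(-182 + 5*(2 - 10)) = 609*(-182 + 5*(2 - 10)) = 609*(-182 + 5*(-8)) = 609*(-182 - 40) = 609*(-222) = -135198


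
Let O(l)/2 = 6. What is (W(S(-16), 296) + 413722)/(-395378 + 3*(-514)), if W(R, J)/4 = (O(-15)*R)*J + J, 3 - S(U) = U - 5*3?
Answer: -448989/198460 ≈ -2.2624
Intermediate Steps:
O(l) = 12 (O(l) = 2*6 = 12)
S(U) = 18 - U (S(U) = 3 - (U - 5*3) = 3 - (U - 15) = 3 - (-15 + U) = 3 + (15 - U) = 18 - U)
W(R, J) = 4*J + 48*J*R (W(R, J) = 4*((12*R)*J + J) = 4*(12*J*R + J) = 4*(J + 12*J*R) = 4*J + 48*J*R)
(W(S(-16), 296) + 413722)/(-395378 + 3*(-514)) = (4*296*(1 + 12*(18 - 1*(-16))) + 413722)/(-395378 + 3*(-514)) = (4*296*(1 + 12*(18 + 16)) + 413722)/(-395378 - 1542) = (4*296*(1 + 12*34) + 413722)/(-396920) = (4*296*(1 + 408) + 413722)*(-1/396920) = (4*296*409 + 413722)*(-1/396920) = (484256 + 413722)*(-1/396920) = 897978*(-1/396920) = -448989/198460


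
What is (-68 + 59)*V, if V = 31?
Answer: -279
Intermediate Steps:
(-68 + 59)*V = (-68 + 59)*31 = -9*31 = -279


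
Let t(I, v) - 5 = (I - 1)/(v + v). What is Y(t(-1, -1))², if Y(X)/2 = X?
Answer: 144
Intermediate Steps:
t(I, v) = 5 + (-1 + I)/(2*v) (t(I, v) = 5 + (I - 1)/(v + v) = 5 + (-1 + I)/((2*v)) = 5 + (-1 + I)*(1/(2*v)) = 5 + (-1 + I)/(2*v))
Y(X) = 2*X
Y(t(-1, -1))² = (2*((½)*(-1 - 1 + 10*(-1))/(-1)))² = (2*((½)*(-1)*(-1 - 1 - 10)))² = (2*((½)*(-1)*(-12)))² = (2*6)² = 12² = 144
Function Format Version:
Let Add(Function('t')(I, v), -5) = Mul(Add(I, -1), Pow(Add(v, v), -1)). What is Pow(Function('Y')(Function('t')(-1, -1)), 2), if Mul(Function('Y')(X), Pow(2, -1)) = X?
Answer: 144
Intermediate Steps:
Function('t')(I, v) = Add(5, Mul(Rational(1, 2), Pow(v, -1), Add(-1, I))) (Function('t')(I, v) = Add(5, Mul(Add(I, -1), Pow(Add(v, v), -1))) = Add(5, Mul(Add(-1, I), Pow(Mul(2, v), -1))) = Add(5, Mul(Add(-1, I), Mul(Rational(1, 2), Pow(v, -1)))) = Add(5, Mul(Rational(1, 2), Pow(v, -1), Add(-1, I))))
Function('Y')(X) = Mul(2, X)
Pow(Function('Y')(Function('t')(-1, -1)), 2) = Pow(Mul(2, Mul(Rational(1, 2), Pow(-1, -1), Add(-1, -1, Mul(10, -1)))), 2) = Pow(Mul(2, Mul(Rational(1, 2), -1, Add(-1, -1, -10))), 2) = Pow(Mul(2, Mul(Rational(1, 2), -1, -12)), 2) = Pow(Mul(2, 6), 2) = Pow(12, 2) = 144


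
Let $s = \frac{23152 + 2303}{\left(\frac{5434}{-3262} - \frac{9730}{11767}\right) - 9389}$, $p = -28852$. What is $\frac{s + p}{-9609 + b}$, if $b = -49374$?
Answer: $\frac{742972983363497}{1518739048911918} \approx 0.4892$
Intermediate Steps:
$s = - \frac{69790253505}{25748758946}$ ($s = \frac{25455}{\left(5434 \left(- \frac{1}{3262}\right) - \frac{1390}{1681}\right) - 9389} = \frac{25455}{\left(- \frac{2717}{1631} - \frac{1390}{1681}\right) - 9389} = \frac{25455}{- \frac{6834367}{2741711} - 9389} = \frac{25455}{- \frac{25748758946}{2741711}} = 25455 \left(- \frac{2741711}{25748758946}\right) = - \frac{69790253505}{25748758946} \approx -2.7104$)
$\frac{s + p}{-9609 + b} = \frac{- \frac{69790253505}{25748758946} - 28852}{-9609 - 49374} = - \frac{742972983363497}{25748758946 \left(-58983\right)} = \left(- \frac{742972983363497}{25748758946}\right) \left(- \frac{1}{58983}\right) = \frac{742972983363497}{1518739048911918}$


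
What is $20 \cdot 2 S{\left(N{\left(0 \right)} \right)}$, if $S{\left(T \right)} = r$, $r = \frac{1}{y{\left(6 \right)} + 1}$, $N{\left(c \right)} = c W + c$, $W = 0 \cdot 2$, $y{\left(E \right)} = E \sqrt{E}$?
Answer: $- \frac{8}{43} + \frac{48 \sqrt{6}}{43} \approx 2.5483$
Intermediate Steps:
$y{\left(E \right)} = E^{\frac{3}{2}}$
$W = 0$
$N{\left(c \right)} = c$ ($N{\left(c \right)} = c 0 + c = 0 + c = c$)
$r = \frac{1}{1 + 6 \sqrt{6}}$ ($r = \frac{1}{6^{\frac{3}{2}} + 1} = \frac{1}{6 \sqrt{6} + 1} = \frac{1}{1 + 6 \sqrt{6}} \approx 0.063707$)
$S{\left(T \right)} = - \frac{1}{215} + \frac{6 \sqrt{6}}{215}$
$20 \cdot 2 S{\left(N{\left(0 \right)} \right)} = 20 \cdot 2 \left(- \frac{1}{215} + \frac{6 \sqrt{6}}{215}\right) = 40 \left(- \frac{1}{215} + \frac{6 \sqrt{6}}{215}\right) = - \frac{8}{43} + \frac{48 \sqrt{6}}{43}$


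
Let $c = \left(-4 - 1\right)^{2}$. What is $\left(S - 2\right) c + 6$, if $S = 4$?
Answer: $56$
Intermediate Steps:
$c = 25$ ($c = \left(-5\right)^{2} = 25$)
$\left(S - 2\right) c + 6 = \left(4 - 2\right) 25 + 6 = 2 \cdot 25 + 6 = 50 + 6 = 56$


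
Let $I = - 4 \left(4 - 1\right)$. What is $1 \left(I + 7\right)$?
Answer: $-5$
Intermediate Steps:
$I = -12$ ($I = \left(-4\right) 3 = -12$)
$1 \left(I + 7\right) = 1 \left(-12 + 7\right) = 1 \left(-5\right) = -5$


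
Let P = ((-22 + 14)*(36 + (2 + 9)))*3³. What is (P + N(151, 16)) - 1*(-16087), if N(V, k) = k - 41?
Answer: 5910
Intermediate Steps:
N(V, k) = -41 + k
P = -10152 (P = -8*(36 + 11)*27 = -8*47*27 = -376*27 = -10152)
(P + N(151, 16)) - 1*(-16087) = (-10152 + (-41 + 16)) - 1*(-16087) = (-10152 - 25) + 16087 = -10177 + 16087 = 5910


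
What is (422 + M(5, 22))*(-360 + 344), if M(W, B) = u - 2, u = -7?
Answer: -6608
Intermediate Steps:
M(W, B) = -9 (M(W, B) = -7 - 2 = -9)
(422 + M(5, 22))*(-360 + 344) = (422 - 9)*(-360 + 344) = 413*(-16) = -6608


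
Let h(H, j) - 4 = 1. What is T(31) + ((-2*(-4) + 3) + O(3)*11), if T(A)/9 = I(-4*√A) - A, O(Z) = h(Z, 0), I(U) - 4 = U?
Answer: -177 - 36*√31 ≈ -377.44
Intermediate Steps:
I(U) = 4 + U
h(H, j) = 5 (h(H, j) = 4 + 1 = 5)
O(Z) = 5
T(A) = 36 - 36*√A - 9*A (T(A) = 9*((4 - 4*√A) - A) = 9*(4 - A - 4*√A) = 36 - 36*√A - 9*A)
T(31) + ((-2*(-4) + 3) + O(3)*11) = (36 - 36*√31 - 9*31) + ((-2*(-4) + 3) + 5*11) = (36 - 36*√31 - 279) + ((8 + 3) + 55) = (-243 - 36*√31) + (11 + 55) = (-243 - 36*√31) + 66 = -177 - 36*√31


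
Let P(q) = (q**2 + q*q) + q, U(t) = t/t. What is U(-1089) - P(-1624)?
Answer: -5273127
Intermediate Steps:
U(t) = 1
P(q) = q + 2*q**2 (P(q) = (q**2 + q**2) + q = 2*q**2 + q = q + 2*q**2)
U(-1089) - P(-1624) = 1 - (-1624)*(1 + 2*(-1624)) = 1 - (-1624)*(1 - 3248) = 1 - (-1624)*(-3247) = 1 - 1*5273128 = 1 - 5273128 = -5273127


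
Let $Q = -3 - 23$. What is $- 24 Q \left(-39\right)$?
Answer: $-24336$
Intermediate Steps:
$Q = -26$
$- 24 Q \left(-39\right) = \left(-24\right) \left(-26\right) \left(-39\right) = 624 \left(-39\right) = -24336$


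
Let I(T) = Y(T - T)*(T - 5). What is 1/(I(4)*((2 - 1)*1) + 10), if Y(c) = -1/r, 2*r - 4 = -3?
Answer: 1/12 ≈ 0.083333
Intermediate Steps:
r = ½ (r = 2 + (½)*(-3) = 2 - 3/2 = ½ ≈ 0.50000)
Y(c) = -2 (Y(c) = -1/½ = -1*2 = -2)
I(T) = 10 - 2*T (I(T) = -2*(T - 5) = -2*(-5 + T) = 10 - 2*T)
1/(I(4)*((2 - 1)*1) + 10) = 1/((10 - 2*4)*((2 - 1)*1) + 10) = 1/((10 - 8)*(1*1) + 10) = 1/(2*1 + 10) = 1/(2 + 10) = 1/12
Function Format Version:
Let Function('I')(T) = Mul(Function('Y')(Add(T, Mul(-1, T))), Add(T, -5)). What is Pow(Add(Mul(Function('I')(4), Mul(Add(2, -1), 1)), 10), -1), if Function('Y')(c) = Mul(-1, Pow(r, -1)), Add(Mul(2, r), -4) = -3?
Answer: Rational(1, 12) ≈ 0.083333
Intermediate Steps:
r = Rational(1, 2) (r = Add(2, Mul(Rational(1, 2), -3)) = Add(2, Rational(-3, 2)) = Rational(1, 2) ≈ 0.50000)
Function('Y')(c) = -2 (Function('Y')(c) = Mul(-1, Pow(Rational(1, 2), -1)) = Mul(-1, 2) = -2)
Function('I')(T) = Add(10, Mul(-2, T)) (Function('I')(T) = Mul(-2, Add(T, -5)) = Mul(-2, Add(-5, T)) = Add(10, Mul(-2, T)))
Pow(Add(Mul(Function('I')(4), Mul(Add(2, -1), 1)), 10), -1) = Pow(Add(Mul(Add(10, Mul(-2, 4)), Mul(Add(2, -1), 1)), 10), -1) = Pow(Add(Mul(Add(10, -8), Mul(1, 1)), 10), -1) = Pow(Add(Mul(2, 1), 10), -1) = Pow(Add(2, 10), -1) = Pow(12, -1) = Rational(1, 12)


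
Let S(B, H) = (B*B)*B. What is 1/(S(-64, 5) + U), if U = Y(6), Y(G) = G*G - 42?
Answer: -1/262150 ≈ -3.8146e-6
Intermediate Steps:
S(B, H) = B³ (S(B, H) = B²*B = B³)
Y(G) = -42 + G² (Y(G) = G² - 42 = -42 + G²)
U = -6 (U = -42 + 6² = -42 + 36 = -6)
1/(S(-64, 5) + U) = 1/((-64)³ - 6) = 1/(-262144 - 6) = 1/(-262150) = -1/262150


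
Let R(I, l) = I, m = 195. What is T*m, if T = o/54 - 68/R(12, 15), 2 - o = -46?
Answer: -2795/3 ≈ -931.67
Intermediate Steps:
o = 48 (o = 2 - 1*(-46) = 2 + 46 = 48)
T = -43/9 (T = 48/54 - 68/12 = 48*(1/54) - 68*1/12 = 8/9 - 17/3 = -43/9 ≈ -4.7778)
T*m = -43/9*195 = -2795/3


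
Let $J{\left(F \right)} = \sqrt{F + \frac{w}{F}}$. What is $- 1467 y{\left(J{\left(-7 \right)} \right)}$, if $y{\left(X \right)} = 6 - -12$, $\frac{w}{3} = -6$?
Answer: $-26406$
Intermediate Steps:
$w = -18$ ($w = 3 \left(-6\right) = -18$)
$J{\left(F \right)} = \sqrt{F - \frac{18}{F}}$
$y{\left(X \right)} = 18$ ($y{\left(X \right)} = 6 + 12 = 18$)
$- 1467 y{\left(J{\left(-7 \right)} \right)} = \left(-1467\right) 18 = -26406$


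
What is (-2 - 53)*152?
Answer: -8360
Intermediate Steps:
(-2 - 53)*152 = -55*152 = -8360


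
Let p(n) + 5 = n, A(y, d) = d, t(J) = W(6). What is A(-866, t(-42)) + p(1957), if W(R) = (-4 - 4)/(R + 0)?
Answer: 5852/3 ≈ 1950.7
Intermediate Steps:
W(R) = -8/R
t(J) = -4/3 (t(J) = -8/6 = -8*1/6 = -4/3)
p(n) = -5 + n
A(-866, t(-42)) + p(1957) = -4/3 + (-5 + 1957) = -4/3 + 1952 = 5852/3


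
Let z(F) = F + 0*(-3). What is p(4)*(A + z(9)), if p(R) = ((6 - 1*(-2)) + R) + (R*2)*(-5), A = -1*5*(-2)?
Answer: -532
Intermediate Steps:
A = 10 (A = -5*(-2) = 10)
p(R) = 8 - 9*R (p(R) = ((6 + 2) + R) + (2*R)*(-5) = (8 + R) - 10*R = 8 - 9*R)
z(F) = F (z(F) = F + 0 = F)
p(4)*(A + z(9)) = (8 - 9*4)*(10 + 9) = (8 - 36)*19 = -28*19 = -532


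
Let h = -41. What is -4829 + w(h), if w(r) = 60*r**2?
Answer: 96031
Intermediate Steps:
-4829 + w(h) = -4829 + 60*(-41)**2 = -4829 + 60*1681 = -4829 + 100860 = 96031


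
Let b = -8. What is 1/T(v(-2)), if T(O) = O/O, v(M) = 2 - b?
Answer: 1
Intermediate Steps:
v(M) = 10 (v(M) = 2 - 1*(-8) = 2 + 8 = 10)
T(O) = 1
1/T(v(-2)) = 1/1 = 1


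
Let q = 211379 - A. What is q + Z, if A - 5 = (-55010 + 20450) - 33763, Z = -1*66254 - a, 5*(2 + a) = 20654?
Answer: 1046571/5 ≈ 2.0931e+5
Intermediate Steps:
a = 20644/5 (a = -2 + (⅕)*20654 = -2 + 20654/5 = 20644/5 ≈ 4128.8)
Z = -351914/5 (Z = -1*66254 - 1*20644/5 = -66254 - 20644/5 = -351914/5 ≈ -70383.)
A = -68318 (A = 5 + ((-55010 + 20450) - 33763) = 5 + (-34560 - 33763) = 5 - 68323 = -68318)
q = 279697 (q = 211379 - 1*(-68318) = 211379 + 68318 = 279697)
q + Z = 279697 - 351914/5 = 1046571/5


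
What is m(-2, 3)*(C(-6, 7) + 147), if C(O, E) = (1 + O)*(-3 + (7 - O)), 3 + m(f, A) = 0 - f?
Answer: -97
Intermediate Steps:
m(f, A) = -3 - f (m(f, A) = -3 + (0 - f) = -3 - f)
C(O, E) = (1 + O)*(4 - O)
m(-2, 3)*(C(-6, 7) + 147) = (-3 - 1*(-2))*((4 - 1*(-6)**2 + 3*(-6)) + 147) = (-3 + 2)*((4 - 1*36 - 18) + 147) = -((4 - 36 - 18) + 147) = -(-50 + 147) = -1*97 = -97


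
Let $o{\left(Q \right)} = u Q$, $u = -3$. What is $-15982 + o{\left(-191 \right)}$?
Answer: $-15409$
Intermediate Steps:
$o{\left(Q \right)} = - 3 Q$
$-15982 + o{\left(-191 \right)} = -15982 - -573 = -15982 + 573 = -15409$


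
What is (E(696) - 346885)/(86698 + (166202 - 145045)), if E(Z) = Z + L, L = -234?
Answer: -31493/9805 ≈ -3.2119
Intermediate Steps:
E(Z) = -234 + Z (E(Z) = Z - 234 = -234 + Z)
(E(696) - 346885)/(86698 + (166202 - 145045)) = ((-234 + 696) - 346885)/(86698 + (166202 - 145045)) = (462 - 346885)/(86698 + 21157) = -346423/107855 = -346423*1/107855 = -31493/9805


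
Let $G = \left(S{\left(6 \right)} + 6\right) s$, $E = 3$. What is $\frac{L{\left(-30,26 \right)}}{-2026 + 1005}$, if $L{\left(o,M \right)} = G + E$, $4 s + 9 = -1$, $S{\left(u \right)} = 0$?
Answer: $\frac{12}{1021} \approx 0.011753$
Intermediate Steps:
$s = - \frac{5}{2}$ ($s = - \frac{9}{4} + \frac{1}{4} \left(-1\right) = - \frac{9}{4} - \frac{1}{4} = - \frac{5}{2} \approx -2.5$)
$G = -15$ ($G = \left(0 + 6\right) \left(- \frac{5}{2}\right) = 6 \left(- \frac{5}{2}\right) = -15$)
$L{\left(o,M \right)} = -12$ ($L{\left(o,M \right)} = -15 + 3 = -12$)
$\frac{L{\left(-30,26 \right)}}{-2026 + 1005} = - \frac{12}{-2026 + 1005} = - \frac{12}{-1021} = \left(-12\right) \left(- \frac{1}{1021}\right) = \frac{12}{1021}$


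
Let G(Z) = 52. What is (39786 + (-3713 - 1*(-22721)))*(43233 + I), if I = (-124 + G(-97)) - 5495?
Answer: 2214534804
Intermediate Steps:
I = -5567 (I = (-124 + 52) - 5495 = -72 - 5495 = -5567)
(39786 + (-3713 - 1*(-22721)))*(43233 + I) = (39786 + (-3713 - 1*(-22721)))*(43233 - 5567) = (39786 + (-3713 + 22721))*37666 = (39786 + 19008)*37666 = 58794*37666 = 2214534804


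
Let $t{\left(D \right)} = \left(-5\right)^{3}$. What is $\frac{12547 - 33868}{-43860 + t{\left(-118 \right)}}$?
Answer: $\frac{21321}{43985} \approx 0.48473$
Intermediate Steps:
$t{\left(D \right)} = -125$
$\frac{12547 - 33868}{-43860 + t{\left(-118 \right)}} = \frac{12547 - 33868}{-43860 - 125} = - \frac{21321}{-43985} = \left(-21321\right) \left(- \frac{1}{43985}\right) = \frac{21321}{43985}$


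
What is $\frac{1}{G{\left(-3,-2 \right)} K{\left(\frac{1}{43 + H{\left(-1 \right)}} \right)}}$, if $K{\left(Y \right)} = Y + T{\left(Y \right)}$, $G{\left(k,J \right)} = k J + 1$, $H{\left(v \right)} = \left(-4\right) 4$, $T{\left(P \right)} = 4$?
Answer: $\frac{27}{763} \approx 0.035387$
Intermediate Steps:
$H{\left(v \right)} = -16$
$G{\left(k,J \right)} = 1 + J k$ ($G{\left(k,J \right)} = J k + 1 = 1 + J k$)
$K{\left(Y \right)} = 4 + Y$ ($K{\left(Y \right)} = Y + 4 = 4 + Y$)
$\frac{1}{G{\left(-3,-2 \right)} K{\left(\frac{1}{43 + H{\left(-1 \right)}} \right)}} = \frac{1}{\left(1 - -6\right) \left(4 + \frac{1}{43 - 16}\right)} = \frac{1}{\left(1 + 6\right) \left(4 + \frac{1}{27}\right)} = \frac{1}{7 \left(4 + \frac{1}{27}\right)} = \frac{1}{7 \cdot \frac{109}{27}} = \frac{1}{\frac{763}{27}} = \frac{27}{763}$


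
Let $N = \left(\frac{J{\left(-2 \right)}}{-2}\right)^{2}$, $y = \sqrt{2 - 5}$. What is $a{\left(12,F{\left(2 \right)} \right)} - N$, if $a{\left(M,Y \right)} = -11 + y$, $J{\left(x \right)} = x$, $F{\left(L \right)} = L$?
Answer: $-12 + i \sqrt{3} \approx -12.0 + 1.732 i$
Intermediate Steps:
$y = i \sqrt{3}$ ($y = \sqrt{-3} = i \sqrt{3} \approx 1.732 i$)
$a{\left(M,Y \right)} = -11 + i \sqrt{3}$
$N = 1$ ($N = \left(- \frac{2}{-2}\right)^{2} = \left(\left(-2\right) \left(- \frac{1}{2}\right)\right)^{2} = 1^{2} = 1$)
$a{\left(12,F{\left(2 \right)} \right)} - N = \left(-11 + i \sqrt{3}\right) - 1 = -12 + i \sqrt{3}$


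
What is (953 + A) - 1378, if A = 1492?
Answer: 1067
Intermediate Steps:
(953 + A) - 1378 = (953 + 1492) - 1378 = 2445 - 1378 = 1067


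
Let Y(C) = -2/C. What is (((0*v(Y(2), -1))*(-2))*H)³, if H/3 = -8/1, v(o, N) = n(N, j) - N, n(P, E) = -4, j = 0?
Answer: 0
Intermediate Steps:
v(o, N) = -4 - N
H = -24 (H = 3*(-8/1) = 3*(-8*1) = 3*(-8) = -24)
(((0*v(Y(2), -1))*(-2))*H)³ = (((0*(-4 - 1*(-1)))*(-2))*(-24))³ = (((0*(-4 + 1))*(-2))*(-24))³ = (((0*(-3))*(-2))*(-24))³ = ((0*(-2))*(-24))³ = (0*(-24))³ = 0³ = 0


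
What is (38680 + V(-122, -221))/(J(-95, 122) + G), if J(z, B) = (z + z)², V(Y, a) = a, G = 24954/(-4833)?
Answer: 61957449/58148782 ≈ 1.0655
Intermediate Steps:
G = -8318/1611 (G = 24954*(-1/4833) = -8318/1611 ≈ -5.1633)
J(z, B) = 4*z² (J(z, B) = (2*z)² = 4*z²)
(38680 + V(-122, -221))/(J(-95, 122) + G) = (38680 - 221)/(4*(-95)² - 8318/1611) = 38459/(4*9025 - 8318/1611) = 38459/(36100 - 8318/1611) = 38459/(58148782/1611) = 38459*(1611/58148782) = 61957449/58148782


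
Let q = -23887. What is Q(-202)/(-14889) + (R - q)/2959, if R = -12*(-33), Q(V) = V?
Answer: 362147305/44056551 ≈ 8.2201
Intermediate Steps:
R = 396
Q(-202)/(-14889) + (R - q)/2959 = -202/(-14889) + (396 - 1*(-23887))/2959 = -202*(-1/14889) + (396 + 23887)*(1/2959) = 202/14889 + 24283*(1/2959) = 202/14889 + 24283/2959 = 362147305/44056551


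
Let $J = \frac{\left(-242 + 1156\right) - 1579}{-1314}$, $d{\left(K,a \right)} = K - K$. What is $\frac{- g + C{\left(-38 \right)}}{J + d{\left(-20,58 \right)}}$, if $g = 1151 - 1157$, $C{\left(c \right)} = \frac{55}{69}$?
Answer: $\frac{29346}{2185} \approx 13.431$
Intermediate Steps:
$d{\left(K,a \right)} = 0$
$C{\left(c \right)} = \frac{55}{69}$ ($C{\left(c \right)} = 55 \cdot \frac{1}{69} = \frac{55}{69}$)
$g = -6$ ($g = 1151 - 1157 = -6$)
$J = \frac{665}{1314}$ ($J = \left(914 - 1579\right) \left(- \frac{1}{1314}\right) = \left(-665\right) \left(- \frac{1}{1314}\right) = \frac{665}{1314} \approx 0.50609$)
$\frac{- g + C{\left(-38 \right)}}{J + d{\left(-20,58 \right)}} = \frac{\left(-1\right) \left(-6\right) + \frac{55}{69}}{\frac{665}{1314} + 0} = \frac{6 + \frac{55}{69}}{\frac{665}{1314}} = \frac{469}{69} \cdot \frac{1314}{665} = \frac{29346}{2185}$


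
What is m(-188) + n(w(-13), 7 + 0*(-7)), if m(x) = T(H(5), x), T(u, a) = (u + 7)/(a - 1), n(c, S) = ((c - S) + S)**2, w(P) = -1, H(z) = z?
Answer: 59/63 ≈ 0.93651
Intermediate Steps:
n(c, S) = c**2
T(u, a) = (7 + u)/(-1 + a)
m(x) = 12/(-1 + x) (m(x) = (7 + 5)/(-1 + x) = 12/(-1 + x))
m(-188) + n(w(-13), 7 + 0*(-7)) = 12/(-1 - 188) + (-1)**2 = 12/(-189) + 1 = 12*(-1/189) + 1 = -4/63 + 1 = 59/63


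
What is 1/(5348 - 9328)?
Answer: -1/3980 ≈ -0.00025126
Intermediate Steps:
1/(5348 - 9328) = 1/(-3980) = -1/3980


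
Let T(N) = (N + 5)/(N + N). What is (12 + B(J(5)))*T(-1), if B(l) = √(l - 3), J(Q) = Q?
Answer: -24 - 2*√2 ≈ -26.828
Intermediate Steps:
T(N) = (5 + N)/(2*N) (T(N) = (5 + N)/((2*N)) = (5 + N)*(1/(2*N)) = (5 + N)/(2*N))
B(l) = √(-3 + l)
(12 + B(J(5)))*T(-1) = (12 + √(-3 + 5))*((½)*(5 - 1)/(-1)) = (12 + √2)*((½)*(-1)*4) = (12 + √2)*(-2) = -24 - 2*√2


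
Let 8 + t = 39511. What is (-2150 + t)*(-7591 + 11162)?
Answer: 133387563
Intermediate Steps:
t = 39503 (t = -8 + 39511 = 39503)
(-2150 + t)*(-7591 + 11162) = (-2150 + 39503)*(-7591 + 11162) = 37353*3571 = 133387563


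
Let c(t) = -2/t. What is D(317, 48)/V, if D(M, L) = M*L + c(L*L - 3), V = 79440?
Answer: 17506007/91395720 ≈ 0.19154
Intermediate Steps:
D(M, L) = -2/(-3 + L**2) + L*M (D(M, L) = M*L - 2/(L*L - 3) = L*M - 2/(L**2 - 3) = L*M - 2/(-3 + L**2) = -2/(-3 + L**2) + L*M)
D(317, 48)/V = ((-2 + 48*317*(-3 + 48**2))/(-3 + 48**2))/79440 = ((-2 + 48*317*(-3 + 2304))/(-3 + 2304))*(1/79440) = ((-2 + 48*317*2301)/2301)*(1/79440) = ((-2 + 35012016)/2301)*(1/79440) = ((1/2301)*35012014)*(1/79440) = (35012014/2301)*(1/79440) = 17506007/91395720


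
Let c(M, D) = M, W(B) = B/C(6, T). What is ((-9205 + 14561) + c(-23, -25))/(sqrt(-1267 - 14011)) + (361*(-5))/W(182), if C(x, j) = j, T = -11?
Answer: 19855/182 - 5333*I*sqrt(15278)/15278 ≈ 109.09 - 43.146*I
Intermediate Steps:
W(B) = -B/11 (W(B) = B/(-11) = B*(-1/11) = -B/11)
((-9205 + 14561) + c(-23, -25))/(sqrt(-1267 - 14011)) + (361*(-5))/W(182) = ((-9205 + 14561) - 23)/(sqrt(-1267 - 14011)) + (361*(-5))/((-1/11*182)) = (5356 - 23)/(sqrt(-15278)) - 1805/(-182/11) = 5333/((I*sqrt(15278))) - 1805*(-11/182) = 5333*(-I*sqrt(15278)/15278) + 19855/182 = -5333*I*sqrt(15278)/15278 + 19855/182 = 19855/182 - 5333*I*sqrt(15278)/15278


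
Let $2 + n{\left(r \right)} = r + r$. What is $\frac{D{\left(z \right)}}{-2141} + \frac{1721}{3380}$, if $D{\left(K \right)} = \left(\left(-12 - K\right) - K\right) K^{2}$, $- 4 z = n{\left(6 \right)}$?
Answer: $\frac{958134}{1809145} \approx 0.52961$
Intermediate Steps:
$n{\left(r \right)} = -2 + 2 r$ ($n{\left(r \right)} = -2 + \left(r + r\right) = -2 + 2 r$)
$z = - \frac{5}{2}$ ($z = - \frac{-2 + 2 \cdot 6}{4} = - \frac{-2 + 12}{4} = \left(- \frac{1}{4}\right) 10 = - \frac{5}{2} \approx -2.5$)
$D{\left(K \right)} = K^{2} \left(-12 - 2 K\right)$ ($D{\left(K \right)} = \left(-12 - 2 K\right) K^{2} = K^{2} \left(-12 - 2 K\right)$)
$\frac{D{\left(z \right)}}{-2141} + \frac{1721}{3380} = \frac{2 \left(- \frac{5}{2}\right)^{2} \left(-6 - - \frac{5}{2}\right)}{-2141} + \frac{1721}{3380} = 2 \cdot \frac{25}{4} \left(-6 + \frac{5}{2}\right) \left(- \frac{1}{2141}\right) + 1721 \cdot \frac{1}{3380} = 2 \cdot \frac{25}{4} \left(- \frac{7}{2}\right) \left(- \frac{1}{2141}\right) + \frac{1721}{3380} = \left(- \frac{175}{4}\right) \left(- \frac{1}{2141}\right) + \frac{1721}{3380} = \frac{175}{8564} + \frac{1721}{3380} = \frac{958134}{1809145}$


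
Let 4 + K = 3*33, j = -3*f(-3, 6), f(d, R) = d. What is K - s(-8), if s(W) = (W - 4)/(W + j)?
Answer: 107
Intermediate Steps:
j = 9 (j = -3*(-3) = 9)
s(W) = (-4 + W)/(9 + W) (s(W) = (W - 4)/(W + 9) = (-4 + W)/(9 + W))
K = 95 (K = -4 + 3*33 = -4 + 99 = 95)
K - s(-8) = 95 - (-4 - 8)/(9 - 8) = 95 - (-12)/1 = 95 - (-12) = 95 - 1*(-12) = 95 + 12 = 107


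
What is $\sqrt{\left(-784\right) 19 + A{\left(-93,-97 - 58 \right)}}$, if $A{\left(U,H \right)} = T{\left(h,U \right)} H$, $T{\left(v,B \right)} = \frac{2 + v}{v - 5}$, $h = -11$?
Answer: $\frac{i \sqrt{239731}}{4} \approx 122.41 i$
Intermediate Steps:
$T{\left(v,B \right)} = \frac{2 + v}{-5 + v}$
$A{\left(U,H \right)} = \frac{9 H}{16}$ ($A{\left(U,H \right)} = \frac{2 - 11}{-5 - 11} H = \frac{1}{-16} \left(-9\right) H = \left(- \frac{1}{16}\right) \left(-9\right) H = \frac{9 H}{16}$)
$\sqrt{\left(-784\right) 19 + A{\left(-93,-97 - 58 \right)}} = \sqrt{\left(-784\right) 19 + \frac{9 \left(-97 - 58\right)}{16}} = \sqrt{-14896 + \frac{9}{16} \left(-155\right)} = \sqrt{-14896 - \frac{1395}{16}} = \sqrt{- \frac{239731}{16}} = \frac{i \sqrt{239731}}{4}$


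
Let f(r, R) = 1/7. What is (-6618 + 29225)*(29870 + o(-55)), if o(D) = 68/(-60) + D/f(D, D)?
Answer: 9998126606/15 ≈ 6.6654e+8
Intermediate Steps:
f(r, R) = 1/7
o(D) = -17/15 + 7*D (o(D) = 68/(-60) + D/(1/7) = 68*(-1/60) + D*7 = -17/15 + 7*D)
(-6618 + 29225)*(29870 + o(-55)) = (-6618 + 29225)*(29870 + (-17/15 + 7*(-55))) = 22607*(29870 + (-17/15 - 385)) = 22607*(29870 - 5792/15) = 22607*(442258/15) = 9998126606/15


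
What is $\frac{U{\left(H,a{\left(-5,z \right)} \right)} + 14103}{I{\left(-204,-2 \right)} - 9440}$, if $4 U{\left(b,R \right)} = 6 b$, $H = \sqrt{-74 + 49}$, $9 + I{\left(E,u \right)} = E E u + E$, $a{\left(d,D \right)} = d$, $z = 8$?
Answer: $- \frac{14103}{92885} - \frac{3 i}{37154} \approx -0.15183 - 8.0745 \cdot 10^{-5} i$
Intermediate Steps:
$I{\left(E,u \right)} = -9 + E + u E^{2}$ ($I{\left(E,u \right)} = -9 + \left(E E u + E\right) = -9 + \left(E^{2} u + E\right) = -9 + \left(u E^{2} + E\right) = -9 + \left(E + u E^{2}\right) = -9 + E + u E^{2}$)
$H = 5 i$ ($H = \sqrt{-25} = 5 i \approx 5.0 i$)
$U{\left(b,R \right)} = \frac{3 b}{2}$ ($U{\left(b,R \right)} = \frac{6 b}{4} = \frac{3 b}{2}$)
$\frac{U{\left(H,a{\left(-5,z \right)} \right)} + 14103}{I{\left(-204,-2 \right)} - 9440} = \frac{\frac{3 \cdot 5 i}{2} + 14103}{\left(-9 - 204 - 2 \left(-204\right)^{2}\right) - 9440} = \frac{\frac{15 i}{2} + 14103}{\left(-9 - 204 - 83232\right) - 9440} = \frac{14103 + \frac{15 i}{2}}{\left(-9 - 204 - 83232\right) - 9440} = \frac{14103 + \frac{15 i}{2}}{-83445 - 9440} = \frac{14103 + \frac{15 i}{2}}{-92885} = \left(14103 + \frac{15 i}{2}\right) \left(- \frac{1}{92885}\right) = - \frac{14103}{92885} - \frac{3 i}{37154}$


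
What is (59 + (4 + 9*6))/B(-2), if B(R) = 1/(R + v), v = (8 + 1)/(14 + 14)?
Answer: -5499/28 ≈ -196.39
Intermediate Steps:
v = 9/28 ≈ 0.32143
B(R) = 1/(9/28 + R) (B(R) = 1/(R + 9/28) = 1/(9/28 + R))
(59 + (4 + 9*6))/B(-2) = (59 + (4 + 9*6))/((28/(9 + 28*(-2)))) = (59 + (4 + 54))/((28/(9 - 56))) = (59 + 58)/((28/(-47))) = 117/((28*(-1/47))) = 117/(-28/47) = 117*(-47/28) = -5499/28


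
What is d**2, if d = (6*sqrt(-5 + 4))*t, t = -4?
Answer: -576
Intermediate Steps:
d = -24*I (d = (6*sqrt(-5 + 4))*(-4) = (6*sqrt(-1))*(-4) = (6*I)*(-4) = -24*I ≈ -24.0*I)
d**2 = (-24*I)**2 = -576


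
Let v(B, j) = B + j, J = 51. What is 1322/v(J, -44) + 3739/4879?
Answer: 925173/4879 ≈ 189.62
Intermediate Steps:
1322/v(J, -44) + 3739/4879 = 1322/(51 - 44) + 3739/4879 = 1322/7 + 3739*(1/4879) = 1322*(1/7) + 3739/4879 = 1322/7 + 3739/4879 = 925173/4879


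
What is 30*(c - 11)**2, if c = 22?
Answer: 3630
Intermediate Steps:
30*(c - 11)**2 = 30*(22 - 11)**2 = 30*11**2 = 30*121 = 3630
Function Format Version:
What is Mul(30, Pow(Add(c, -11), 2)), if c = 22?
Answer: 3630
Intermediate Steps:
Mul(30, Pow(Add(c, -11), 2)) = Mul(30, Pow(Add(22, -11), 2)) = Mul(30, Pow(11, 2)) = Mul(30, 121) = 3630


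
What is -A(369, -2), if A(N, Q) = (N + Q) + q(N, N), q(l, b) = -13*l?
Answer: 4430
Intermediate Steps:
A(N, Q) = Q - 12*N (A(N, Q) = (N + Q) - 13*N = Q - 12*N)
-A(369, -2) = -(-2 - 12*369) = -(-2 - 4428) = -1*(-4430) = 4430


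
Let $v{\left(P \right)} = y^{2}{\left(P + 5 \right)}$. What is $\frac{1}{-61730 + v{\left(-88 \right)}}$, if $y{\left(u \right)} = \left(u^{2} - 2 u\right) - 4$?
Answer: $\frac{1}{49654871} \approx 2.0139 \cdot 10^{-8}$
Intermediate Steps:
$y{\left(u \right)} = -4 + u^{2} - 2 u$
$v{\left(P \right)} = \left(-14 + \left(5 + P\right)^{2} - 2 P\right)^{2}$ ($v{\left(P \right)} = \left(-4 + \left(P + 5\right)^{2} - 2 \left(P + 5\right)\right)^{2} = \left(-4 + \left(5 + P\right)^{2} - 2 \left(5 + P\right)\right)^{2} = \left(-4 + \left(5 + P\right)^{2} - \left(10 + 2 P\right)\right)^{2} = \left(-14 + \left(5 + P\right)^{2} - 2 P\right)^{2}$)
$\frac{1}{-61730 + v{\left(-88 \right)}} = \frac{1}{-61730 + \left(14 - \left(5 - 88\right)^{2} + 2 \left(-88\right)\right)^{2}} = \frac{1}{-61730 + \left(14 - \left(-83\right)^{2} - 176\right)^{2}} = \frac{1}{-61730 + \left(14 - 6889 - 176\right)^{2}} = \frac{1}{-61730 + \left(-7051\right)^{2}} = \frac{1}{-61730 + 49716601} = \frac{1}{49654871}$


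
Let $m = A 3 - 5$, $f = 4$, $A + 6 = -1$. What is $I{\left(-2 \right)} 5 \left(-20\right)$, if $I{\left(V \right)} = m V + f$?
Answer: $-5600$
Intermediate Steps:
$A = -7$ ($A = -6 - 1 = -7$)
$m = -26$ ($m = \left(-7\right) 3 - 5 = -21 - 5 = -26$)
$I{\left(V \right)} = 4 - 26 V$ ($I{\left(V \right)} = - 26 V + 4 = 4 - 26 V$)
$I{\left(-2 \right)} 5 \left(-20\right) = \left(4 - -52\right) 5 \left(-20\right) = \left(4 + 52\right) 5 \left(-20\right) = 56 \cdot 5 \left(-20\right) = 280 \left(-20\right) = -5600$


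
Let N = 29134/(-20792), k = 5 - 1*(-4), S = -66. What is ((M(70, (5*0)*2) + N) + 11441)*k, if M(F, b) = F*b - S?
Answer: 1076509845/10396 ≈ 1.0355e+5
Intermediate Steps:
k = 9 (k = 5 + 4 = 9)
M(F, b) = 66 + F*b (M(F, b) = F*b - 1*(-66) = F*b + 66 = 66 + F*b)
N = -14567/10396 (N = 29134*(-1/20792) = -14567/10396 ≈ -1.4012)
((M(70, (5*0)*2) + N) + 11441)*k = (((66 + 70*((5*0)*2)) - 14567/10396) + 11441)*9 = (((66 + 70*(0*2)) - 14567/10396) + 11441)*9 = (((66 + 70*0) - 14567/10396) + 11441)*9 = (((66 + 0) - 14567/10396) + 11441)*9 = ((66 - 14567/10396) + 11441)*9 = (671569/10396 + 11441)*9 = (119612205/10396)*9 = 1076509845/10396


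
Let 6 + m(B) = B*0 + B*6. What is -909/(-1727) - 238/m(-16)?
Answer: 14816/5181 ≈ 2.8597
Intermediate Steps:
m(B) = -6 + 6*B (m(B) = -6 + (B*0 + B*6) = -6 + (0 + 6*B) = -6 + 6*B)
-909/(-1727) - 238/m(-16) = -909/(-1727) - 238/(-6 + 6*(-16)) = -909*(-1/1727) - 238/(-6 - 96) = 909/1727 - 238/(-102) = 909/1727 - 238*(-1/102) = 909/1727 + 7/3 = 14816/5181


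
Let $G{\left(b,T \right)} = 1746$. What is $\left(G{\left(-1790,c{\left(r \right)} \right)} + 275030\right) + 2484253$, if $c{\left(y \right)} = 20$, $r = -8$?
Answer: $2761029$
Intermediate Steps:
$\left(G{\left(-1790,c{\left(r \right)} \right)} + 275030\right) + 2484253 = \left(1746 + 275030\right) + 2484253 = 276776 + 2484253 = 2761029$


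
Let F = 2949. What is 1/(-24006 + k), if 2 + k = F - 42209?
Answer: -1/63268 ≈ -1.5806e-5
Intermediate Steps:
k = -39262 (k = -2 + (2949 - 42209) = -2 - 39260 = -39262)
1/(-24006 + k) = 1/(-24006 - 39262) = 1/(-63268) = -1/63268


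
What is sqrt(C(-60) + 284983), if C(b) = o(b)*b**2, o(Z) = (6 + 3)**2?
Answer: 287*sqrt(7) ≈ 759.33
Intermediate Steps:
o(Z) = 81 (o(Z) = 9**2 = 81)
C(b) = 81*b**2
sqrt(C(-60) + 284983) = sqrt(81*(-60)**2 + 284983) = sqrt(81*3600 + 284983) = sqrt(291600 + 284983) = sqrt(576583) = 287*sqrt(7)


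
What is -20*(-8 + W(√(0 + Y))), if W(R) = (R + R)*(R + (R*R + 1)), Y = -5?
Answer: 360 + 160*I*√5 ≈ 360.0 + 357.77*I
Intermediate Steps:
W(R) = 2*R*(1 + R + R²) (W(R) = (2*R)*(R + (R² + 1)) = (2*R)*(R + (1 + R²)) = (2*R)*(1 + R + R²) = 2*R*(1 + R + R²))
-20*(-8 + W(√(0 + Y))) = -20*(-8 + 2*√(0 - 5)*(1 + √(0 - 5) + (√(0 - 5))²)) = -20*(-8 + 2*√(-5)*(1 + √(-5) + (√(-5))²)) = -20*(-8 + 2*(I*√5)*(1 + I*√5 + (I*√5)²)) = -20*(-8 + 2*(I*√5)*(1 + I*√5 - 5)) = -20*(-8 + 2*(I*√5)*(-4 + I*√5)) = -20*(-8 + 2*I*√5*(-4 + I*√5)) = 160 - 40*I*√5*(-4 + I*√5)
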